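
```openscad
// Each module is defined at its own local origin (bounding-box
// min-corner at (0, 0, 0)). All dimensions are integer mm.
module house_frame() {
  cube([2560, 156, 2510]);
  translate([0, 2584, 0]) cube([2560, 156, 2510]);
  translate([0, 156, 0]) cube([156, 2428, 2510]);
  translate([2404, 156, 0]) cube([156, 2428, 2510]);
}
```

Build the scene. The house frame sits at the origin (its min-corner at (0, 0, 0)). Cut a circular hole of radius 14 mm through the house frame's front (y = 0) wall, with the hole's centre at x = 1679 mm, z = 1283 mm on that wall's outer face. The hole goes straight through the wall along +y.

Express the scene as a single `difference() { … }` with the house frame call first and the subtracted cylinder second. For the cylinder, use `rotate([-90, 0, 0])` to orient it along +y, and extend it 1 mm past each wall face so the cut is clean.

difference() {
  house_frame();
  translate([1679, -1, 1283]) rotate([-90, 0, 0]) cylinder(h = 158, r = 14);
}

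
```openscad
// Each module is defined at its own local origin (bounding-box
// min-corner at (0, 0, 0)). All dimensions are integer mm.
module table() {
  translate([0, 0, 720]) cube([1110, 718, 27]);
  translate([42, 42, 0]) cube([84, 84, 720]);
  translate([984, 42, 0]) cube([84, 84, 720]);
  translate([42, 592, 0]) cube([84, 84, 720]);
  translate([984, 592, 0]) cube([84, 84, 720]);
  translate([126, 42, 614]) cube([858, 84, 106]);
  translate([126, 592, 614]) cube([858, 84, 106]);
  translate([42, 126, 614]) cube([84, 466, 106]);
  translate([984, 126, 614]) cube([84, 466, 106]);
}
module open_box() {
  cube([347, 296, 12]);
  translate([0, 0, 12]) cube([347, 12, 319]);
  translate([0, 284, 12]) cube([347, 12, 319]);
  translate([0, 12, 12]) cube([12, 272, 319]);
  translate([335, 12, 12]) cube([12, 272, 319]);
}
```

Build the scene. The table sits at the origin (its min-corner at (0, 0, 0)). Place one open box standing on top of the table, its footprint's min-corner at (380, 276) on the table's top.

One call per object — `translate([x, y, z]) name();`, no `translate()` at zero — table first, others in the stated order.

table();
translate([380, 276, 747]) open_box();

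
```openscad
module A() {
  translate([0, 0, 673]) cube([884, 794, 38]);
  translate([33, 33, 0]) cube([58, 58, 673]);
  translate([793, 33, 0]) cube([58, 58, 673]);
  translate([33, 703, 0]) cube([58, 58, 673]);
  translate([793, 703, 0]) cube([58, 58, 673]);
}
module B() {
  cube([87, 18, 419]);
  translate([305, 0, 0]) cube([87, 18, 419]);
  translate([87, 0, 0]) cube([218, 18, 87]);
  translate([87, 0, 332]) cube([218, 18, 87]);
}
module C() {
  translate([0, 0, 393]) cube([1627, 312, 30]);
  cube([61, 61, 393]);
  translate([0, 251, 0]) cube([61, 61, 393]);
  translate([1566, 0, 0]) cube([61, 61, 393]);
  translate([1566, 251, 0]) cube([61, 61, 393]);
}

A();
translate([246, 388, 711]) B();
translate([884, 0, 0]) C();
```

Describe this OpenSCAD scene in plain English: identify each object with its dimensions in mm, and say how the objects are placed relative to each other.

A is a table with a 884×794 mm rectangular top, 38 mm thick, top surface at z = 711 mm, supported by four 58×58 mm square legs, each inset 33 mm from the nearest pair of top edges, running from the floor.

B is a rectangular picture frame lying in the x–z plane (depth along y). The opening is 218 mm wide (x) by 245 mm tall (z), surrounded by a border 87 mm wide on all four sides. The frame is 18 mm deep and is made of two full-height vertical stiles with two horizontal rails fitted between them.

C is a long wooden bench with a 1627 mm (x) × 312 mm (y) seat, 30 mm thick, its top surface 423 mm above the floor. Four 61 mm square legs at the seat corners, flush with the edges, run from z = 0 to the seat underside.

The picture frame is on top of the table, centred. The bench is against the table's +x side, with their −y faces flush.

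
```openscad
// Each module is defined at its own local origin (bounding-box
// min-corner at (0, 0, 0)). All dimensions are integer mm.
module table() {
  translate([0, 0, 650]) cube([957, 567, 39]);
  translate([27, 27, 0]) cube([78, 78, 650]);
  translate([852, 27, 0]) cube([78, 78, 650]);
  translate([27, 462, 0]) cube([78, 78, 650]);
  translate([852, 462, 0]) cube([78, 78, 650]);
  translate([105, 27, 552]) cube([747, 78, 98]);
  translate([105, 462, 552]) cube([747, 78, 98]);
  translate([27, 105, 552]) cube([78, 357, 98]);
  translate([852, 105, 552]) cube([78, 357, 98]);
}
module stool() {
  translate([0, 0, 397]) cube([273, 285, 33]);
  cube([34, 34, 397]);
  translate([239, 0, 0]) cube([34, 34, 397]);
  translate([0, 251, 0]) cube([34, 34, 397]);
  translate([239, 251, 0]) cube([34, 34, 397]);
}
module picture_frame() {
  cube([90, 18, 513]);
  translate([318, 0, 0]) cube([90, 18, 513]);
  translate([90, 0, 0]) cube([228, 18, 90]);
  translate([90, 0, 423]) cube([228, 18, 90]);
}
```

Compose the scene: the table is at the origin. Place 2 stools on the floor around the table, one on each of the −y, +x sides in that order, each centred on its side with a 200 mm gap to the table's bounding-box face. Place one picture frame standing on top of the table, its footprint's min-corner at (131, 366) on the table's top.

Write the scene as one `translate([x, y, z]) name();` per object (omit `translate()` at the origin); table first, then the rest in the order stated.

table();
translate([342, -485, 0]) stool();
translate([1157, 141, 0]) stool();
translate([131, 366, 689]) picture_frame();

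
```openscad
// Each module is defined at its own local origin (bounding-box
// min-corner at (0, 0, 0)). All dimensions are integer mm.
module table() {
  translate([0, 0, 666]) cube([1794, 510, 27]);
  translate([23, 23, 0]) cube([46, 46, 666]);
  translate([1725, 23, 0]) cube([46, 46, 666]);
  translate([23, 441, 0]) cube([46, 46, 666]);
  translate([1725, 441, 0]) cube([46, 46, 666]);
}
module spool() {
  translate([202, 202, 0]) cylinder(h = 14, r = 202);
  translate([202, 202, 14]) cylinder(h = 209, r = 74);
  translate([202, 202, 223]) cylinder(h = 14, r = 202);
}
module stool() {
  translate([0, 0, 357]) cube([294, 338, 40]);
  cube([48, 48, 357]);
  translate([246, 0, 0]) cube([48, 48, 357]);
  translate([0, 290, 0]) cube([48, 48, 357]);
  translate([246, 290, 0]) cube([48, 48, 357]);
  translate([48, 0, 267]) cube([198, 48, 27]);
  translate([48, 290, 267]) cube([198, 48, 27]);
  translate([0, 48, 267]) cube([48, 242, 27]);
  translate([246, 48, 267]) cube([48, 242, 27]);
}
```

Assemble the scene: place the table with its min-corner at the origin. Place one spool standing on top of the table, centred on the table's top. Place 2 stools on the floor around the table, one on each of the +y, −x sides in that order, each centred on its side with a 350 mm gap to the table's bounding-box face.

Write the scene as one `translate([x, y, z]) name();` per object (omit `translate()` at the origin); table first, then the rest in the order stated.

table();
translate([695, 53, 693]) spool();
translate([750, 860, 0]) stool();
translate([-644, 86, 0]) stool();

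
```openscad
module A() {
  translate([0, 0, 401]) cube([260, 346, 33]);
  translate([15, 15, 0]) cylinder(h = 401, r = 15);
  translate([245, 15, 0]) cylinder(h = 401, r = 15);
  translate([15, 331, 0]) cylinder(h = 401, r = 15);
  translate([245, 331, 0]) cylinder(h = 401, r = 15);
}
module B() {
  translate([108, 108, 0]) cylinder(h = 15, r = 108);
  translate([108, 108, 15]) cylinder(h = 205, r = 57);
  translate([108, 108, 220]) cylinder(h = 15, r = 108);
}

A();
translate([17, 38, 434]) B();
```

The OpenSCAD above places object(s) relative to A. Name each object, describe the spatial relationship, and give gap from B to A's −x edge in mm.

A is a stool. B is a spool. The spool is on top of the stool. The gap from the spool to the stool's −x edge is 17 mm.

The spool's min-x is at 17; the stool's min-x is 0; gap = 17 mm.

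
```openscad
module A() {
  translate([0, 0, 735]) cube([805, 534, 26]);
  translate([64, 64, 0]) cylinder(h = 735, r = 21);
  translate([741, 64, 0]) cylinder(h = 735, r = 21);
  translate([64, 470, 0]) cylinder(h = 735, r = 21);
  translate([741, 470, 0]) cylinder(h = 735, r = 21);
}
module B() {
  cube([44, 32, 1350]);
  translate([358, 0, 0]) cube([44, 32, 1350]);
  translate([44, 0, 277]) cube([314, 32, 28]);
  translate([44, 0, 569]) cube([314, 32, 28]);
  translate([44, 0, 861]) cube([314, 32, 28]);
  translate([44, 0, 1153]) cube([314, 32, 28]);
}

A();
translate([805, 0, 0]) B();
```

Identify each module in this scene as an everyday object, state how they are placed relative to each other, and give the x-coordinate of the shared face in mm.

A is a table. B is a ladder. The ladder is against the table's +x side, with their −y faces flush. The x-coordinate of the shared face is 805 mm.

The table's +x face and the ladder's −x face are both at x = 805 mm.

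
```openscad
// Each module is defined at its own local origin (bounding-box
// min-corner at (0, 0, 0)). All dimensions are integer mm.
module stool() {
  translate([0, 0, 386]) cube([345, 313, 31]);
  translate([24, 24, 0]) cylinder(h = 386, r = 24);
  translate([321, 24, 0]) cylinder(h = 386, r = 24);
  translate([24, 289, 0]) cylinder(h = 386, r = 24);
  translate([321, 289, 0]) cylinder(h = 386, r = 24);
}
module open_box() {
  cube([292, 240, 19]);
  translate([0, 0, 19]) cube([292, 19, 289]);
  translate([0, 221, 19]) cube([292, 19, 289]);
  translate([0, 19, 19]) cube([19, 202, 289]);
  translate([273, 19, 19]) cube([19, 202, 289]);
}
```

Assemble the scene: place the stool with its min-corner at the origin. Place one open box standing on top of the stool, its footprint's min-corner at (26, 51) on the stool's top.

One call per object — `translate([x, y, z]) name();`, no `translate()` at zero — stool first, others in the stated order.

stool();
translate([26, 51, 417]) open_box();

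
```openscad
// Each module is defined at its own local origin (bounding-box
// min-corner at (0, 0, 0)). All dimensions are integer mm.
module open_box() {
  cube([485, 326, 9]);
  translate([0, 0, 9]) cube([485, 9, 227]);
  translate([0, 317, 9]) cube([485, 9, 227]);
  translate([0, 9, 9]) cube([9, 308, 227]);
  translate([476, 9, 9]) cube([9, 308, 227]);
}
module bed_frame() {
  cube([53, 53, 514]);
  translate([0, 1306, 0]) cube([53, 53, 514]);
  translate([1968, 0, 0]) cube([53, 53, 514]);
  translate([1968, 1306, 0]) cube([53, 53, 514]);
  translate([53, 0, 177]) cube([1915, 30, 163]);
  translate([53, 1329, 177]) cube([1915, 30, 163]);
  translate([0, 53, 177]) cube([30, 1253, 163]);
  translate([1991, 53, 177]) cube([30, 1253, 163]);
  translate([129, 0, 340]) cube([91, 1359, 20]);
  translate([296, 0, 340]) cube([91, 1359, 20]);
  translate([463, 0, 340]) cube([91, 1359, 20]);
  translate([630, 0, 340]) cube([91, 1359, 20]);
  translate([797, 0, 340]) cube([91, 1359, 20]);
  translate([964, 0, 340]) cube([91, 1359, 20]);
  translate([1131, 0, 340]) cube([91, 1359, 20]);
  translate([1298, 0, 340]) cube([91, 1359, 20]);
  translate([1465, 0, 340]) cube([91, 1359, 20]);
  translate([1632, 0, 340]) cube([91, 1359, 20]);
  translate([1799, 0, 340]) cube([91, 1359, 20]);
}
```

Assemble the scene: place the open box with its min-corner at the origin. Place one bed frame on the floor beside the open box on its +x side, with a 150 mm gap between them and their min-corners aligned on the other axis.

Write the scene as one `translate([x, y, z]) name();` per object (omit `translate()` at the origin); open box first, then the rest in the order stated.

open_box();
translate([635, 0, 0]) bed_frame();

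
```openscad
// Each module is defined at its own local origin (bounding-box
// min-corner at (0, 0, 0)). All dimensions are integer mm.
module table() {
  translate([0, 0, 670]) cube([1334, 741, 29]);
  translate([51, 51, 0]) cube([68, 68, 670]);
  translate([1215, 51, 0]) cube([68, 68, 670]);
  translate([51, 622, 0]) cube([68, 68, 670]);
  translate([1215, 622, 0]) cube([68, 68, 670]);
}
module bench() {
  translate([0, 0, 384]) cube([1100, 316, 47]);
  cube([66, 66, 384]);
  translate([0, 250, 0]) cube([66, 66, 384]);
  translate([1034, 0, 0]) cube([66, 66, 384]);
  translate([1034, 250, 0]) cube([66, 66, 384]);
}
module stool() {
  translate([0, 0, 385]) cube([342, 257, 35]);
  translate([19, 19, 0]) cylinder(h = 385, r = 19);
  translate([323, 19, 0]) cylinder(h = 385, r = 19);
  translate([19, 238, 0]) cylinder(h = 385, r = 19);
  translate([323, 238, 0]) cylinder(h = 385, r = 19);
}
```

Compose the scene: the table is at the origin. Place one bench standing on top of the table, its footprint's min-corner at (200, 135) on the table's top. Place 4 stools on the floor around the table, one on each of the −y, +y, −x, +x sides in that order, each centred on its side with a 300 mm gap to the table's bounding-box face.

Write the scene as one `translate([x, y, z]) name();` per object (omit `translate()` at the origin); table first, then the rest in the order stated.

table();
translate([200, 135, 699]) bench();
translate([496, -557, 0]) stool();
translate([496, 1041, 0]) stool();
translate([-642, 242, 0]) stool();
translate([1634, 242, 0]) stool();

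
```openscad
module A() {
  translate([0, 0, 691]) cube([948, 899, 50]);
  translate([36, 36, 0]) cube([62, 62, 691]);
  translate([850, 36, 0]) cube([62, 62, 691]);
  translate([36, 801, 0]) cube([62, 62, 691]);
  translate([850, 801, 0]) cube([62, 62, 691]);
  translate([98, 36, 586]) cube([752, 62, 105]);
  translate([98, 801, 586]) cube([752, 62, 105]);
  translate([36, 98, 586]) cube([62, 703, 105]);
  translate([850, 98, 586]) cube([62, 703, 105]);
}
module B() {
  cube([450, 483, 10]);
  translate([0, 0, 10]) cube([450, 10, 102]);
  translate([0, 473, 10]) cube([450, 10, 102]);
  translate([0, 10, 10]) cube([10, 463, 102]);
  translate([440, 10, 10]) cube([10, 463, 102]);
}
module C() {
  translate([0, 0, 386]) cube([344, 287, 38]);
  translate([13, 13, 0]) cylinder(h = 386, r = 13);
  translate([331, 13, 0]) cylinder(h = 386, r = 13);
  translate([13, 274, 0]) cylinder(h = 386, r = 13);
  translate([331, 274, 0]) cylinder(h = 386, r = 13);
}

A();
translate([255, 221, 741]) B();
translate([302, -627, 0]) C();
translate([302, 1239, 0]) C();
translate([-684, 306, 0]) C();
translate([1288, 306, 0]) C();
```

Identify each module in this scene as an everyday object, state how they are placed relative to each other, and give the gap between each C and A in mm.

Each stool's nearest face is 340 mm from the table's bounding box.

A is a table. B is an open box. C is a stool. The open box is on top of the table. Four stools sit around the table at the −y, +y, −x, +x sides. The gap between each stool and the table is 340 mm.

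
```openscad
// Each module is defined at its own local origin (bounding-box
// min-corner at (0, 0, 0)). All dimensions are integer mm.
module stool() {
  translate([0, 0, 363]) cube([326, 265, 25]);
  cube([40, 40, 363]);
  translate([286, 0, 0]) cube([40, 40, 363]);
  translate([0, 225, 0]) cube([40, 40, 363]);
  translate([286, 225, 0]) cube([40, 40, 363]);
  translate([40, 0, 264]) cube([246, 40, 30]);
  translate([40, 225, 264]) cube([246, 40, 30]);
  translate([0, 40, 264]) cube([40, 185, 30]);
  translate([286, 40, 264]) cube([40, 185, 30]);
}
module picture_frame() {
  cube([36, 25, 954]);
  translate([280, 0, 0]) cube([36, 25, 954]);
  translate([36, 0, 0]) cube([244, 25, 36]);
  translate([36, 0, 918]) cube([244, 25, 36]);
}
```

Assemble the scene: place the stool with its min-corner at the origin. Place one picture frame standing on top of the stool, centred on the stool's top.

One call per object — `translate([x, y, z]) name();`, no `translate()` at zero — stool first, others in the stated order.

stool();
translate([5, 120, 388]) picture_frame();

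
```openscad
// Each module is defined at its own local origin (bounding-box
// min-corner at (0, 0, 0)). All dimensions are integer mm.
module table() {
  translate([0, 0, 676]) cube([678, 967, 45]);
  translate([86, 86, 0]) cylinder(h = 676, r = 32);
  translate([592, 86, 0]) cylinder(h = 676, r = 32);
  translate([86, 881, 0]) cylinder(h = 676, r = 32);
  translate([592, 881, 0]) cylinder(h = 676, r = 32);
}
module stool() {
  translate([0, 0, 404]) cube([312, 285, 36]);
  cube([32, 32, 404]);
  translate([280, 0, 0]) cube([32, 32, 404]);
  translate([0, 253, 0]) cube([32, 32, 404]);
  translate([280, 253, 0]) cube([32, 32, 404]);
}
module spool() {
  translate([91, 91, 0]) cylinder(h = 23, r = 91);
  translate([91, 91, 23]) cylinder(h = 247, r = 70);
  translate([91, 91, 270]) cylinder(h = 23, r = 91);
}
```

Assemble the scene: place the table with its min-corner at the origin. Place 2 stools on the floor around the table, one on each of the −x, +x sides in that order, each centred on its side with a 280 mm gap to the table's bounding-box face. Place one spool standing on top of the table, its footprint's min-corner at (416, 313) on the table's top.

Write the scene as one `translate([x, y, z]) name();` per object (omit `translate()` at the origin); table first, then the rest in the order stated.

table();
translate([-592, 341, 0]) stool();
translate([958, 341, 0]) stool();
translate([416, 313, 721]) spool();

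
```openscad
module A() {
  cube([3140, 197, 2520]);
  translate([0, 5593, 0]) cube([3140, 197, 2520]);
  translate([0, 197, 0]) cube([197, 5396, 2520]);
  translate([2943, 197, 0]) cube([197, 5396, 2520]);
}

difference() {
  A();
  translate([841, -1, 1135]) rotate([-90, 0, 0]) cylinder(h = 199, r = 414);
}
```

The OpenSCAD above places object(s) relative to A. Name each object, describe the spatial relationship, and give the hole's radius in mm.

The subtracted cylinder has r = 414 mm.

A is a house frame. The house frame has a circular hole through its front wall. The hole's radius is 414 mm.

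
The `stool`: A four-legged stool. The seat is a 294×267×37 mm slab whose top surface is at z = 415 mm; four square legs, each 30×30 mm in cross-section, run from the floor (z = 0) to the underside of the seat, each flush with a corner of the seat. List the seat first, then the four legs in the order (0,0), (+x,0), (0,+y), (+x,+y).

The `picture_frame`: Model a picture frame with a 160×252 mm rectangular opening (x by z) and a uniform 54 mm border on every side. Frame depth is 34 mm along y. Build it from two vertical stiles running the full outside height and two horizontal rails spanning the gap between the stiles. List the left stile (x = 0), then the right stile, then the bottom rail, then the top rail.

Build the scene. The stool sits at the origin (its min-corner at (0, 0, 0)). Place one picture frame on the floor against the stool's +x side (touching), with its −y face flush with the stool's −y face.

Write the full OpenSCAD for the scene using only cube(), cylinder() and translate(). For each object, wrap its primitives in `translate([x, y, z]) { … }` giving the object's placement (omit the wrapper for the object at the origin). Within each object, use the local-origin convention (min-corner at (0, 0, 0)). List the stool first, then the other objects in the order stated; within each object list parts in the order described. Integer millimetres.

translate([0, 0, 378]) cube([294, 267, 37]);
cube([30, 30, 378]);
translate([264, 0, 0]) cube([30, 30, 378]);
translate([0, 237, 0]) cube([30, 30, 378]);
translate([264, 237, 0]) cube([30, 30, 378]);
translate([294, 0, 0]) {
  cube([54, 34, 360]);
  translate([214, 0, 0]) cube([54, 34, 360]);
  translate([54, 0, 0]) cube([160, 34, 54]);
  translate([54, 0, 306]) cube([160, 34, 54]);
}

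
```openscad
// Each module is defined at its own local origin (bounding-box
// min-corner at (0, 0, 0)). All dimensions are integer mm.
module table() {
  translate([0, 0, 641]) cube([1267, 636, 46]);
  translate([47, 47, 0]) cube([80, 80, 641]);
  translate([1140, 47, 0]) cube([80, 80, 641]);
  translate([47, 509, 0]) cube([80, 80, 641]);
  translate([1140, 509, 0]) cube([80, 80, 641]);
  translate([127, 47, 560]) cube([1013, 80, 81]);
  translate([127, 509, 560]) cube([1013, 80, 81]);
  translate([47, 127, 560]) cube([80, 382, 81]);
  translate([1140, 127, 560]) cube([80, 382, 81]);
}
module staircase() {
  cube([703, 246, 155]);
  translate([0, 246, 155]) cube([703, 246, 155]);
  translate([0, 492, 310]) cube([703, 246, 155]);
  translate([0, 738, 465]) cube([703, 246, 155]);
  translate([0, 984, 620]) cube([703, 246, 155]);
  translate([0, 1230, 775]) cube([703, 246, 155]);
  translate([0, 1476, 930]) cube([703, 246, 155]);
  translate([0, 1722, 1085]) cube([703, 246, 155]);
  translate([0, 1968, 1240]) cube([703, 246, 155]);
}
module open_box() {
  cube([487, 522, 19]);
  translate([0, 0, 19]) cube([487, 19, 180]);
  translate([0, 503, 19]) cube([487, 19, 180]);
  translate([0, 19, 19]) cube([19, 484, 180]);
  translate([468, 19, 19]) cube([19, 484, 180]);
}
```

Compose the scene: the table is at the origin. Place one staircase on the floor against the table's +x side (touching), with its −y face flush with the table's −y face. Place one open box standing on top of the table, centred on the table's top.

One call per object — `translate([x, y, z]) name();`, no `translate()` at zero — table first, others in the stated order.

table();
translate([1267, 0, 0]) staircase();
translate([390, 57, 687]) open_box();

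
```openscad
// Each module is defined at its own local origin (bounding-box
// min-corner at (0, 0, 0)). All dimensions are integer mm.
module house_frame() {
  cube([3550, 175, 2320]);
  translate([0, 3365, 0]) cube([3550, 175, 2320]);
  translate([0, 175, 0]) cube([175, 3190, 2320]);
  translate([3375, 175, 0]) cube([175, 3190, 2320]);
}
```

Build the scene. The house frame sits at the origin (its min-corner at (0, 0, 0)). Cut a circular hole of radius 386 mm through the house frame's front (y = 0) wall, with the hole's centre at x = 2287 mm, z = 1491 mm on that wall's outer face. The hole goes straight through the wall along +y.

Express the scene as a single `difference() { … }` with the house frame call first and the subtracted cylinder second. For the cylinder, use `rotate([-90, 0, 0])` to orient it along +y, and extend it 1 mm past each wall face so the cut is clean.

difference() {
  house_frame();
  translate([2287, -1, 1491]) rotate([-90, 0, 0]) cylinder(h = 177, r = 386);
}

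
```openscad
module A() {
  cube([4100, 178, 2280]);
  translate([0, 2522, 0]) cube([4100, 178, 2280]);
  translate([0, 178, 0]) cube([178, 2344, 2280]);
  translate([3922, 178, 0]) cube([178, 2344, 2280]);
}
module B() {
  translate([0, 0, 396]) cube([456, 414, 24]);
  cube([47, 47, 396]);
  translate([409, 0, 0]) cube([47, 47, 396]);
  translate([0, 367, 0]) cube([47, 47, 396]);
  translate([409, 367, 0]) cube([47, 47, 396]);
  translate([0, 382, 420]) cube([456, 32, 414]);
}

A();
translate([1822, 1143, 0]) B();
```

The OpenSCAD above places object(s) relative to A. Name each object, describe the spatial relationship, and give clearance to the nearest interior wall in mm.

Clearances: x = 1644, y = 965; minimum 965 mm.

A is a house frame. B is a chair. The chair sits inside the house frame, centred. The clearance to the nearest interior wall is 965 mm.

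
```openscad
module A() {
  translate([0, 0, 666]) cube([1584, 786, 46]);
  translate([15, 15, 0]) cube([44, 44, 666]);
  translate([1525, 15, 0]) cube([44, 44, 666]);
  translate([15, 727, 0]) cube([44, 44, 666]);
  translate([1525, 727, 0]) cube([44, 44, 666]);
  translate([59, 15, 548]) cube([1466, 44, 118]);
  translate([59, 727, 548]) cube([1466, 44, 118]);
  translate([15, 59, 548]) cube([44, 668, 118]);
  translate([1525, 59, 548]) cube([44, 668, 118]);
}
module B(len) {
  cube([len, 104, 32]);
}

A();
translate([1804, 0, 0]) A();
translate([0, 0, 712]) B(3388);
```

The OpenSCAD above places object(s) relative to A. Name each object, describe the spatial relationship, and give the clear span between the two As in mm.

Second table starts at x = 1804; first ends at x = 1584; clear span = 1804 − 1584 = 220 mm.

A is a table. B is a beam. A beam spans the tops of two tables. The clear span between the two tables is 220 mm.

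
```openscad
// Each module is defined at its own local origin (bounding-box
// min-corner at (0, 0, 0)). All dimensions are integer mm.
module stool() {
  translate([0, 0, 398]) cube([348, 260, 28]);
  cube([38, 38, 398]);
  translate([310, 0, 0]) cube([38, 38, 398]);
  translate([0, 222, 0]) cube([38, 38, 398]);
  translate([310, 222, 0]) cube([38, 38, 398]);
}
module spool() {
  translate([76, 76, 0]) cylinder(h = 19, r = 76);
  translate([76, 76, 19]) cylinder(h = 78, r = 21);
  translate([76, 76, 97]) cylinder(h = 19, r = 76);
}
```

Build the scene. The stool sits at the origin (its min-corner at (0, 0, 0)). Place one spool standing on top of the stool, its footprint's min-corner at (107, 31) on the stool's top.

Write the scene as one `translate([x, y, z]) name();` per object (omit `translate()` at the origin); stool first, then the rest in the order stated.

stool();
translate([107, 31, 426]) spool();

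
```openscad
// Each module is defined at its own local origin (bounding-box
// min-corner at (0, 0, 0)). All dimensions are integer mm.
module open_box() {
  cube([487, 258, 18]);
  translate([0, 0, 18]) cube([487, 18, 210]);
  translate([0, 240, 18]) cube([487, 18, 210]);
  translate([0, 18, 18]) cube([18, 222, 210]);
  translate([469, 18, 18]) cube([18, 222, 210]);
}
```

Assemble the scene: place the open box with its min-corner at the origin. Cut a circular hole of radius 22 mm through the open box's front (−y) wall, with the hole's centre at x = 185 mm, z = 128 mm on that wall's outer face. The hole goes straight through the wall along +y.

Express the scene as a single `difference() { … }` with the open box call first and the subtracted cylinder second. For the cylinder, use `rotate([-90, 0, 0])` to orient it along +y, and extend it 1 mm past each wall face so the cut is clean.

difference() {
  open_box();
  translate([185, -1, 128]) rotate([-90, 0, 0]) cylinder(h = 20, r = 22);
}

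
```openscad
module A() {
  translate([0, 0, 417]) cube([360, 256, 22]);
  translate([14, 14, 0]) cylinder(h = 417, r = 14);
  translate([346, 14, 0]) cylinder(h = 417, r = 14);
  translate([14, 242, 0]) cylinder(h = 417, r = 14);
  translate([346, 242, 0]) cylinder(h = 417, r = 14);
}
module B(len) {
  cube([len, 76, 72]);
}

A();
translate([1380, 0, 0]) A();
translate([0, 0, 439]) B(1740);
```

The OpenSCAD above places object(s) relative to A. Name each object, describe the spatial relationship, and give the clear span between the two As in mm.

Second stool starts at x = 1380; first ends at x = 360; clear span = 1380 − 360 = 1020 mm.

A is a stool. B is a beam. A beam spans the tops of two stools. The clear span between the two stools is 1020 mm.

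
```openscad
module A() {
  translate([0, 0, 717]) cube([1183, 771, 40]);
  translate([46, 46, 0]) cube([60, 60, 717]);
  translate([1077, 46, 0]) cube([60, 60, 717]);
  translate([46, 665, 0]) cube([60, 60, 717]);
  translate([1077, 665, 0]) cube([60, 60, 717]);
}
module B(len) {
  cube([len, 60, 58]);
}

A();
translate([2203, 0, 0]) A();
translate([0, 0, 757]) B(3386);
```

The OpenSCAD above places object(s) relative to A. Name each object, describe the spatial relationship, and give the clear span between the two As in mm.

A is a table. B is a beam. A beam spans the tops of two tables. The clear span between the two tables is 1020 mm.

Second table starts at x = 2203; first ends at x = 1183; clear span = 2203 − 1183 = 1020 mm.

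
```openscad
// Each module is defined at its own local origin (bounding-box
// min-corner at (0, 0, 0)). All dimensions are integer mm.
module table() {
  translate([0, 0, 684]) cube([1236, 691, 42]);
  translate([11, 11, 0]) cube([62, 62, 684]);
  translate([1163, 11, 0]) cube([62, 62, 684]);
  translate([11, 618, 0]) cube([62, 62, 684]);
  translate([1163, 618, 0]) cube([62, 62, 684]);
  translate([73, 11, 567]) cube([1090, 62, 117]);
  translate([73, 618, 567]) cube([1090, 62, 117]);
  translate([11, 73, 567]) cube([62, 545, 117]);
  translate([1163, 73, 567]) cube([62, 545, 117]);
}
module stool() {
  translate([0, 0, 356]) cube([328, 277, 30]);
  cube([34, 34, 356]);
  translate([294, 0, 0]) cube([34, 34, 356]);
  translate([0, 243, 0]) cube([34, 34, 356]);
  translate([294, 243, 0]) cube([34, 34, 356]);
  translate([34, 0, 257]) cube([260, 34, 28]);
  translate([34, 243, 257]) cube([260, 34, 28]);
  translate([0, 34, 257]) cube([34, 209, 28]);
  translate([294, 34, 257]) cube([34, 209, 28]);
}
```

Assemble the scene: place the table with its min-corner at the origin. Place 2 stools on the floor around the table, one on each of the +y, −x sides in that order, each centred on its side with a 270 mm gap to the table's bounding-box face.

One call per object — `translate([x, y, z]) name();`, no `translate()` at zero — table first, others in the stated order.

table();
translate([454, 961, 0]) stool();
translate([-598, 207, 0]) stool();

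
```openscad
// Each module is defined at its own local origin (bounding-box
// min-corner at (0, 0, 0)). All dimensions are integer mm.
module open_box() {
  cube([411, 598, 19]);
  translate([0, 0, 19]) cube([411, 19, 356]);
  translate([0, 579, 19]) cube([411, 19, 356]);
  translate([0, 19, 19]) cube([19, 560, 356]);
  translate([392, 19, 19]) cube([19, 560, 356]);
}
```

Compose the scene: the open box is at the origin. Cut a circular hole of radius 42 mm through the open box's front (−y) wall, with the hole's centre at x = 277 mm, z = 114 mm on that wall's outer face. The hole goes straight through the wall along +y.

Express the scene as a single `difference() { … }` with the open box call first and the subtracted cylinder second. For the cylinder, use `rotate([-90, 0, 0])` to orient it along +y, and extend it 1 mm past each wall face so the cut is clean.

difference() {
  open_box();
  translate([277, -1, 114]) rotate([-90, 0, 0]) cylinder(h = 21, r = 42);
}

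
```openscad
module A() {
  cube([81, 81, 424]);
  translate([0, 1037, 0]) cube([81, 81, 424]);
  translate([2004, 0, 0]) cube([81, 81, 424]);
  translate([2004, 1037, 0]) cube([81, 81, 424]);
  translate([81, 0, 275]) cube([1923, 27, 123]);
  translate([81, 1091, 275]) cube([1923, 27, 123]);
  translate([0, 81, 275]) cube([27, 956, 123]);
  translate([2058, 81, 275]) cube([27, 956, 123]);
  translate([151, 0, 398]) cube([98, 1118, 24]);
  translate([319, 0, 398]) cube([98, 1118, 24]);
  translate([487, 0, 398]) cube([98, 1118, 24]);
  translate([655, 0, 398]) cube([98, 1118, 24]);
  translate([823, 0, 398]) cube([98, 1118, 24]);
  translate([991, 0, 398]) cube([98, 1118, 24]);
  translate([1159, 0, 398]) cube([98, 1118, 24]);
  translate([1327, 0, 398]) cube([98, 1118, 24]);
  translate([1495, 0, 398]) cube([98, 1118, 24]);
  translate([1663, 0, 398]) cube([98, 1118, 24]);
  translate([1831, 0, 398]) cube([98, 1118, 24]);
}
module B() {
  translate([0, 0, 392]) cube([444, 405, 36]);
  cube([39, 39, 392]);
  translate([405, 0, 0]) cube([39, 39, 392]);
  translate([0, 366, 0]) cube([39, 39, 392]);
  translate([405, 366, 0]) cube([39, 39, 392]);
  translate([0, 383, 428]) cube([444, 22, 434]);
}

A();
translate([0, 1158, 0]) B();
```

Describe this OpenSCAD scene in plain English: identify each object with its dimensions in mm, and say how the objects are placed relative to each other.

A is a bed frame 2085 mm long (x) by 1118 mm wide (y). Four 81×81 mm corner posts, 424 mm tall, at the corners of the footprint. Four rails of 27 mm thickness and 123 mm height run between adjacent posts with their undersides at z = 275 mm, their outer faces flush with the outside of the frame (the two x-running rails run between the posts' inner faces; the two y-running rails run between the posts' inner faces). 11 slats, each 98 mm wide (x) and 24 mm thick, lie across the top of the two x-running rails, running the full 1118 mm width of the frame in y; the slats are evenly spaced along x between the inner faces of the end posts with equal gaps (rounded down to the nearest mm) at the −x end and between each pair — any rounding remainder accumulates at the +x end.

B is a chair: 444×405 mm seat, 36 mm thick, top at z = 428 mm, on four 39 mm square corner legs flush with the seat edges. A 22 mm thick backrest slab spans the full seat width, extending 434 mm above the seat top, its back face flush with the seat's +y edge.

The chair is on the floor beside the bed frame on its +y side.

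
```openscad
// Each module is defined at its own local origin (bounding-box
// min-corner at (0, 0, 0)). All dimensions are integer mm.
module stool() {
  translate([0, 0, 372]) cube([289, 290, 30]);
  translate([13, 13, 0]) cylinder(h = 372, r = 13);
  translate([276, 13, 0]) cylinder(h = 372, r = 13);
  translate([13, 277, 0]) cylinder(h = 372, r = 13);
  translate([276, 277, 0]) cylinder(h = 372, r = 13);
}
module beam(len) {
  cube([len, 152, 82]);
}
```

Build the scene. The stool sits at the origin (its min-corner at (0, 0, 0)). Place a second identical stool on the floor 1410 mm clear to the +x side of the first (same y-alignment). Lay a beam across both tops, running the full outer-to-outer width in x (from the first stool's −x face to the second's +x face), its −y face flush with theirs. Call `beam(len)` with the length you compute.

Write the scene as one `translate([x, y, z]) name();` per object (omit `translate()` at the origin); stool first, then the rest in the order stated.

stool();
translate([1699, 0, 0]) stool();
translate([0, 0, 402]) beam(1988);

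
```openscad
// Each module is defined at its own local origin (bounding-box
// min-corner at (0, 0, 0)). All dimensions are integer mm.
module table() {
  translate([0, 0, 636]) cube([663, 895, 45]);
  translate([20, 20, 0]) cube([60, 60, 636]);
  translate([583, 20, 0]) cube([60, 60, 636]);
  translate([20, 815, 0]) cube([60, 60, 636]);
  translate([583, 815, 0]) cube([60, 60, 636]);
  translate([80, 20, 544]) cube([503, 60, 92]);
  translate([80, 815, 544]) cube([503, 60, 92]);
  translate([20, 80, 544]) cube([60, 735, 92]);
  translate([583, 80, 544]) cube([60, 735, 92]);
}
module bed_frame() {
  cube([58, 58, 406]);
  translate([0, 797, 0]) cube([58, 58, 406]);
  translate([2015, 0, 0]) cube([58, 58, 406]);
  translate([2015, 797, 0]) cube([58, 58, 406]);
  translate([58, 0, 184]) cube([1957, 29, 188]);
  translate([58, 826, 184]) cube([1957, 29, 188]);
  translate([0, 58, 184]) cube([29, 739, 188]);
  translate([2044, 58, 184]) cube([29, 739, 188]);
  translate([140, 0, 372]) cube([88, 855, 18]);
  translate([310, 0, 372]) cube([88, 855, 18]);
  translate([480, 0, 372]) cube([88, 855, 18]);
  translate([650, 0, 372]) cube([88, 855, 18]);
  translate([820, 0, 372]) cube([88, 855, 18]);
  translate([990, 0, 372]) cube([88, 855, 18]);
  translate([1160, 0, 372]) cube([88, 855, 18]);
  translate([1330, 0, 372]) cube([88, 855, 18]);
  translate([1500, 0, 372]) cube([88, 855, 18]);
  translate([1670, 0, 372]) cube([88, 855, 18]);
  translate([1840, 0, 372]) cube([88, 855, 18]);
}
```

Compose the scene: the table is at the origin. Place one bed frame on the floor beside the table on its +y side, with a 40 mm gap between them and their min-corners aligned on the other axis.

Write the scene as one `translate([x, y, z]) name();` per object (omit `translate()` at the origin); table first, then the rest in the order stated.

table();
translate([0, 935, 0]) bed_frame();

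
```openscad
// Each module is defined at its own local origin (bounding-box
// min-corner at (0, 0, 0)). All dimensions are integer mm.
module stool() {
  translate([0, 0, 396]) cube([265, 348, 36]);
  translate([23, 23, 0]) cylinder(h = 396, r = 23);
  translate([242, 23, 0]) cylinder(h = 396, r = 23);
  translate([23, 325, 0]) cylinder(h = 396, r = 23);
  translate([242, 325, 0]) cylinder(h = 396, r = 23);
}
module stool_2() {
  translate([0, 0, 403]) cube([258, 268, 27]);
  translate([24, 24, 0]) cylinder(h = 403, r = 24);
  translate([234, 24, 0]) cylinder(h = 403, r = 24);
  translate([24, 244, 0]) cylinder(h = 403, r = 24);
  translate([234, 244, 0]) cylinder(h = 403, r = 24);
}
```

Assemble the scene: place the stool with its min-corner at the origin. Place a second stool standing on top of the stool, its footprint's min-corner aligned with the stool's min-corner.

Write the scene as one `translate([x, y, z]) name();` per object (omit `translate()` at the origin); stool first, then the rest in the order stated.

stool();
translate([0, 0, 432]) stool_2();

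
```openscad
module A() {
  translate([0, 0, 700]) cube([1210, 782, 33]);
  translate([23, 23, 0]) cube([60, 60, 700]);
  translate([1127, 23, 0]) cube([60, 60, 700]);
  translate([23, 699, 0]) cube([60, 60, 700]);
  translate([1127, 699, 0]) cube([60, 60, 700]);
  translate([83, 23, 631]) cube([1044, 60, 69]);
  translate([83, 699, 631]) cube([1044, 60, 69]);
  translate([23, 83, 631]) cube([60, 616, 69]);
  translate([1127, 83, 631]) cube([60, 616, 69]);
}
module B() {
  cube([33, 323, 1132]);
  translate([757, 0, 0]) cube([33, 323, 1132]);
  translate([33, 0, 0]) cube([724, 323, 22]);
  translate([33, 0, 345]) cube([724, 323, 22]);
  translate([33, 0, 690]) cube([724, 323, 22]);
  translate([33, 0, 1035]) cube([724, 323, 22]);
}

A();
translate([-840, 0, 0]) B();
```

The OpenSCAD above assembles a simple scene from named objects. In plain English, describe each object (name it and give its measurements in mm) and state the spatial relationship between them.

A is a table with a 1210×782 mm rectangular top, 33 mm thick, top surface at z = 733 mm, supported by four 60×60 mm square legs, each inset 23 mm from the nearest pair of top edges, running from the floor. Four apron rails, 60 mm thick and 69 mm tall, run between adjacent legs with their top edges flush with the underside of the top and their outer faces flush with the legs' outer faces.

B is an open bookshelf. Two side panels, each 33 mm thick, 323 mm deep and 1132 mm tall, stand 790 mm apart (outside-to-outside). Between them sit 4 shelves, each 22 mm thick and 323 mm deep, spanning the full gap between the sides. The bottom shelf rests on the floor (its underside at z = 0) and the clear gap between one shelf's top and the next shelf's underside is 323 mm.

The bookshelf is on the floor beside the table on its −x side.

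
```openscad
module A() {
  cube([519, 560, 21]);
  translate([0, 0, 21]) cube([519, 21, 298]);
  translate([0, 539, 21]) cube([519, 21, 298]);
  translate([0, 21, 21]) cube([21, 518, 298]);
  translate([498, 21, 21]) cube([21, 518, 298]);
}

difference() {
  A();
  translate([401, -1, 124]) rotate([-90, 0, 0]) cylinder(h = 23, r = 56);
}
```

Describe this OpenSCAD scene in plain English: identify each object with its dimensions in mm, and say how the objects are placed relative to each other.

A is an open storage box with external size 519×560×319 mm and wall thickness 21 mm (the base is also 21 mm thick). The base covers the whole footprint; the four walls stand on the base, with the y-facing walls full-width and the x-facing walls fitting between their inner faces.

The open box has a circular hole of radius 56 mm through its front wall, centred at (x = 401, z = 124).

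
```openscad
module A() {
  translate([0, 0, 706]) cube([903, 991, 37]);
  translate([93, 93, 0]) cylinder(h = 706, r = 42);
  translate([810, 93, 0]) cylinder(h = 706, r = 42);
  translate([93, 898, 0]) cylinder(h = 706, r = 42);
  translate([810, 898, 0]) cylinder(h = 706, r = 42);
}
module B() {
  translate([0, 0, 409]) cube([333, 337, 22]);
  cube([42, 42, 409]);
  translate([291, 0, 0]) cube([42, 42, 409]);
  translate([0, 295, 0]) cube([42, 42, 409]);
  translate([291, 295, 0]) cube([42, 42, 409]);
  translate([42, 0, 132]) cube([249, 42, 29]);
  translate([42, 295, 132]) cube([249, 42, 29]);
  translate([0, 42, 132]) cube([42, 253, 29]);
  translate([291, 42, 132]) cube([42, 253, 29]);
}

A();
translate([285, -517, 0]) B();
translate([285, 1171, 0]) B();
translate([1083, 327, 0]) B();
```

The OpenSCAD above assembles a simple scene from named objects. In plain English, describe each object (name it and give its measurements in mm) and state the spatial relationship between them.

A is a table: top 903 mm (x) × 991 mm (y), 37 mm thick, upper face at z = 743 mm, on four round legs of 84 mm diameter, each leg's bounding box inset 51 mm from the nearest pair of top edges, running from z = 0 to the bottom of the top.

B is a four-legged stool. The seat is a 333×337×22 mm slab whose top surface is at z = 431 mm; four square legs, each 42×42 mm in cross-section, run from the floor (z = 0) to the underside of the seat, each flush with a corner of the seat. Four stretchers, 42 mm wide and 29 mm tall, connect adjacent legs with their undersides at z = 132 mm, each running between the inner faces of the legs it joins and aligned with the legs' outer faces on the other axis.

Three stools sit around the table at the −y, +y, +x sides.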